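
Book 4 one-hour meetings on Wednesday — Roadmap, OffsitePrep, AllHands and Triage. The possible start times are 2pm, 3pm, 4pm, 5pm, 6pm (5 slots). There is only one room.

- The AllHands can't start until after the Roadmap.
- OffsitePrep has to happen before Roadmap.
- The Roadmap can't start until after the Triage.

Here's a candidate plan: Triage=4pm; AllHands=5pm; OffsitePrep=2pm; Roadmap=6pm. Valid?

The AllHands can't start until after the Roadmap — violated.
The Roadmap can't start until after the Triage — holds.
There is only one room — holds.
OffsitePrep has to happen before Roadmap — holds.

No. The AllHands can't start until after the Roadmap is not satisfied.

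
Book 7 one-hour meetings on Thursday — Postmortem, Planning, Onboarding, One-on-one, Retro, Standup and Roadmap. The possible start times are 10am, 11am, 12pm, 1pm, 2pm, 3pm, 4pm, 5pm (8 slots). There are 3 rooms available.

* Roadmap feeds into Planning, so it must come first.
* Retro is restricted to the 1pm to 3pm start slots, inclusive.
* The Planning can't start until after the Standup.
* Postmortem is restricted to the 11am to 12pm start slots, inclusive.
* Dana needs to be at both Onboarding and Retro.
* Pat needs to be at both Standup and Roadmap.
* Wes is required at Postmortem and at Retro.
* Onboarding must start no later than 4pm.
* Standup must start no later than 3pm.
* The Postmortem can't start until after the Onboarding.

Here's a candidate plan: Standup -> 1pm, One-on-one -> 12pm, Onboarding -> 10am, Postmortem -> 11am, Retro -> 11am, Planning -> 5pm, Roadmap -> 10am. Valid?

Roadmap feeds into Planning, so it must come first — holds.
Standup must start no later than 3pm — holds.
Wes is required at Postmortem and at Retro — violated.
There are 3 rooms available — holds.
Retro is restricted to the 1pm to 3pm start slots, inclusive — violated.
The Planning can't start until after the Standup — holds.
Postmortem is restricted to the 11am to 12pm start slots, inclusive — holds.
Pat needs to be at both Standup and Roadmap — holds.
Onboarding must start no later than 4pm — holds.
Dana needs to be at both Onboarding and Retro — holds.
The Postmortem can't start until after the Onboarding — holds.

No. Wes is required at Postmortem and at Retro is not satisfied.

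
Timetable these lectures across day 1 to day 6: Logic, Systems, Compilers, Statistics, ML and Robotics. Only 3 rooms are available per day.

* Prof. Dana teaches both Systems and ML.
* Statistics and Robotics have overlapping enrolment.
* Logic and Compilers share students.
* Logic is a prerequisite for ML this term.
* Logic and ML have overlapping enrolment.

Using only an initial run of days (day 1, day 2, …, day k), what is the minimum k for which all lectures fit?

2

The precedence chain requires at least 2 distinct days.
With at most 3 per day and 6 lectures, at least 2 days are needed.
2 works (last occupied day: day 2): for example Logic=day 1, ML=day 2, Statistics=day 1, Compilers=day 2, Systems=day 1, Robotics=day 2.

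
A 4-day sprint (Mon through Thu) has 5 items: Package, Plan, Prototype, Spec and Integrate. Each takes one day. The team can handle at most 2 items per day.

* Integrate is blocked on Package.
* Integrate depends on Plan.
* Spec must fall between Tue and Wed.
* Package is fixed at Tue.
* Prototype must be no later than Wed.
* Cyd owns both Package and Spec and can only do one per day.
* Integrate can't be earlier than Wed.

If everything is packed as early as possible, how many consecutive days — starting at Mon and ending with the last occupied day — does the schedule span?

The precedence chain requires at least 2 distinct days.
With at most 2 per day and 5 tasks, at least 3 days are needed.
Integrate can't be placed before Wed — that is day 3 counting from Mon — so the schedule must run through at least 3 days.
3 works (last occupied day: Wed): for example Plan=Mon, Integrate=Wed, Package=Tue, Spec=Wed, Prototype=Mon.

3 days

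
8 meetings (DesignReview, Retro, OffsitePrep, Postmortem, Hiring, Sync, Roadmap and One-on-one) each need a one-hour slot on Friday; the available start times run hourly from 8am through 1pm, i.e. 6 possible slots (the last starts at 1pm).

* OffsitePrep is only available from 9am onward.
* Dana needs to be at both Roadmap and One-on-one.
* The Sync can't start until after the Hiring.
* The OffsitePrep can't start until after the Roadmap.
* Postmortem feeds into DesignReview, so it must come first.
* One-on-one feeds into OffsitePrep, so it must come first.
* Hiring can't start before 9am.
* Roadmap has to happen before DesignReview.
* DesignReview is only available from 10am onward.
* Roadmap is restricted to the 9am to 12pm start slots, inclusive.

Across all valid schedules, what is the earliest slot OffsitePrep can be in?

OffsitePrep is available from 9am; precedence pushes OffsitePrep to at least 10am.
OffsitePrep at 10am is achievable: Hiring in 9am; Retro in 8am; DesignReview in 10am; Roadmap in 9am; One-on-one in 8am; Sync in 10am; OffsitePrep in 10am; Postmortem in 8am.

10am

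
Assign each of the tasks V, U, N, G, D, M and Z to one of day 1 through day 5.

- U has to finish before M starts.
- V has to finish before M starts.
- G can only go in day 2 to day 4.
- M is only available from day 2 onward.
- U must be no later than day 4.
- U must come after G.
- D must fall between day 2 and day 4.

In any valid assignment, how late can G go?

G is available from day 2; G's own window allows nothing later than day 4; downstream work caps G at day 3.
G at day 3 is achievable: D -> day 2, Z -> day 1, N -> day 1, U -> day 4, G -> day 3, M -> day 5, V -> day 1.

day 3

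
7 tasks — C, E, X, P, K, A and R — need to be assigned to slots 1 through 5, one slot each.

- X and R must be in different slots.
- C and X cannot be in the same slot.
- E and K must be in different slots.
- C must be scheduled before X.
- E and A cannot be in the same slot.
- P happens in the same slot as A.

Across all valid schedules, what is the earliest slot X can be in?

Precedence pushes X to at least 2.
X at 2 is achievable: E=1; A=2; R=1; C=1; K=2; P=2; X=2.

2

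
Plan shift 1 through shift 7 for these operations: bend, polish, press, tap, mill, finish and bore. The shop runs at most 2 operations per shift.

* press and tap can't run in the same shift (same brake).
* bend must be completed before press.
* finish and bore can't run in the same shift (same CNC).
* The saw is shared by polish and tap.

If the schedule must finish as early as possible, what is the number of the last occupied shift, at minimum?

shift 4

The precedence chain requires at least 2 distinct shifts.
With at most 2 per shift and 7 operations, at least 4 shifts are needed.
4 works (last occupied shift: shift 4): for example tap=shift 3, press=shift 2, polish=shift 1, bend=shift 1, finish=shift 3, mill=shift 2, bore=shift 4.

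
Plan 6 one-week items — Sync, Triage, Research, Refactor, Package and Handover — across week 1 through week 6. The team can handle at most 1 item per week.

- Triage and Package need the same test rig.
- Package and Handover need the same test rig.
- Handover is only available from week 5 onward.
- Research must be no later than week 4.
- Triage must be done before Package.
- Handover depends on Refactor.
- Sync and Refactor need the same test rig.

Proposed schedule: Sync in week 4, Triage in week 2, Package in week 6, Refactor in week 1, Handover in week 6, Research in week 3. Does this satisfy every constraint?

Triage must be done before Package — holds.
Triage and Package need the same test rig — holds.
Handover is only available from week 5 onward — holds.
Research must be no later than week 4 — holds.
The team can handle at most 1 item per week — violated.
Package and Handover need the same test rig — violated.
Sync and Refactor need the same test rig — holds.
Handover depends on Refactor — holds.

Invalid. Package and Handover need the same test rig.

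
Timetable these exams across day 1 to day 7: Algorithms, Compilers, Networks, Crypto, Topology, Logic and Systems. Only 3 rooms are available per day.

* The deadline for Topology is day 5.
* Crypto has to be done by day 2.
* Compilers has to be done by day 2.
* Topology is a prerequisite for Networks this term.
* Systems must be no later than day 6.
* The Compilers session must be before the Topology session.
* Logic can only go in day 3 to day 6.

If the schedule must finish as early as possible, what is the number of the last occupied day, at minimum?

The precedence chain requires at least 3 distinct days.
With at most 3 per day and 7 exams, at least 3 days are needed.
3 works (last occupied day: day 3): for example Compilers -> day 1, Networks -> day 3, Crypto -> day 1, Topology -> day 2, Systems -> day 2, Algorithms -> day 1, Logic -> day 3.

3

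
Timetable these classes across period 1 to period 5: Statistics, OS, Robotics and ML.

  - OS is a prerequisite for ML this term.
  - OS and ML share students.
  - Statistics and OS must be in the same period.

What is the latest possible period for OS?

Downstream work caps OS at period 4.
OS at period 4 is achievable: ML -> period 5, Robotics -> period 1, OS -> period 4, Statistics -> period 4.

period 4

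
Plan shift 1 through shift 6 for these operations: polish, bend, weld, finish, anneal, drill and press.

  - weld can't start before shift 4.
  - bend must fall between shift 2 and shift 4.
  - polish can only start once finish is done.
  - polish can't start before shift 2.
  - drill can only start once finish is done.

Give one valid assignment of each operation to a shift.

drill=shift 2, polish=shift 2, bend=shift 2, weld=shift 4, press=shift 1, finish=shift 1, anneal=shift 1

Checking: finish(shift 1) before drill(shift 2); finish(shift 1) before polish(shift 2); weld=shift 4 in [shift 4,shift 6]; bend=shift 2 in [shift 2,shift 4]; polish=shift 2 in [shift 2,shift 6].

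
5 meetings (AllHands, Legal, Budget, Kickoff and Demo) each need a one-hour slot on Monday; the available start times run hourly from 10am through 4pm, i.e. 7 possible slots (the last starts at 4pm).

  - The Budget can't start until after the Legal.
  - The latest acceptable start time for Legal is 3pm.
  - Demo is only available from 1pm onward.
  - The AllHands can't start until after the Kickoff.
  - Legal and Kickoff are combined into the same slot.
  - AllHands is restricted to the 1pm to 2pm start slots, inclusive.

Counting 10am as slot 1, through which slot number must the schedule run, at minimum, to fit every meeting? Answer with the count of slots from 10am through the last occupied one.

The precedence chain requires at least 2 distinct slots.
AllHands can't be placed before 1pm — that is slot 4 counting from 10am — so the schedule must run through at least 4 slots.
4 works (last occupied slot: 1pm): for example Budget in 11am; Demo in 1pm; AllHands in 1pm; Kickoff in 10am; Legal in 10am.

4 slots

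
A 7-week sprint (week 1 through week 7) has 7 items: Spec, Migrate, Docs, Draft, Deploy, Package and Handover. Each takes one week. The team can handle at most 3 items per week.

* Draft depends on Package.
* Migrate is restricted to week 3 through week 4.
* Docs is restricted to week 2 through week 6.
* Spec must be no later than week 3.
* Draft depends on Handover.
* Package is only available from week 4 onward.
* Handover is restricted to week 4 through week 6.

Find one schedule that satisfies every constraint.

Deploy -> week 1, Migrate -> week 3, Spec -> week 1, Docs -> week 2, Package -> week 4, Draft -> week 5, Handover -> week 4

Checking: Handover(week 4) before Draft(week 5); Package(week 4) before Draft(week 5); Package=week 4 in [week 4,week 7]; Spec=week 1 in [week 1,week 3]; Handover=week 4 in [week 4,week 6]; Migrate=week 3 in [week 3,week 4]; Docs=week 2 in [week 2,week 6]; max 2 per week (cap 3).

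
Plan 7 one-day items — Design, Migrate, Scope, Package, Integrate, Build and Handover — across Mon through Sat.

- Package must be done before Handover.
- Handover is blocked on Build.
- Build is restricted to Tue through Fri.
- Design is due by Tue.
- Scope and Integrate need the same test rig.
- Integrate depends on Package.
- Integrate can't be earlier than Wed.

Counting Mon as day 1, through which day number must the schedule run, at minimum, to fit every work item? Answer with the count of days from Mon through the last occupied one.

3 days

The precedence chain requires at least 2 distinct days.
Integrate can't be placed before Wed — that is day 3 counting from Mon — so the schedule must run through at least 3 days.
3 works (last occupied day: Wed): for example Design -> Mon; Migrate -> Mon; Build -> Tue; Scope -> Mon; Handover -> Wed; Package -> Mon; Integrate -> Wed.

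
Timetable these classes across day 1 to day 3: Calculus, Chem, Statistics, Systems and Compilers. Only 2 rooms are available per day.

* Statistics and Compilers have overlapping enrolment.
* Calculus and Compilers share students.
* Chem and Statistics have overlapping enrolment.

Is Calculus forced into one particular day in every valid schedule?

Calculus can be day 1 (e.g. Statistics=day 2; Chem=day 1; Systems=day 2; Calculus=day 1; Compilers=day 3) or day 2 (e.g. Systems=day 1; Calculus=day 2; Chem=day 1; Compilers=day 3; Statistics=day 2).

No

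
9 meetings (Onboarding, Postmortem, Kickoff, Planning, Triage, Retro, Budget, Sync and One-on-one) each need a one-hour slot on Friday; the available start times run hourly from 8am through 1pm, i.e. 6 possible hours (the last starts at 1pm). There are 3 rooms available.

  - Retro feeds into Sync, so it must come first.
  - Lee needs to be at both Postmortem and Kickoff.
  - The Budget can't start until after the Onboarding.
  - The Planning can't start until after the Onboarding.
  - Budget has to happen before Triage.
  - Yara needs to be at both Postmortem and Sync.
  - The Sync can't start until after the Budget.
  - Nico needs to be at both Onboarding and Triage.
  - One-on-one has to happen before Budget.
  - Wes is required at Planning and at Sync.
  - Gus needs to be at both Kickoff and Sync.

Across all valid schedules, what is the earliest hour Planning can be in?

Precedence pushes Planning to at least 9am.
Planning at 9am is achievable: Postmortem in 9am; One-on-one in 8am; Triage in 10am; Planning in 9am; Sync in 10am; Retro in 8am; Kickoff in 11am; Budget in 9am; Onboarding in 8am.

9am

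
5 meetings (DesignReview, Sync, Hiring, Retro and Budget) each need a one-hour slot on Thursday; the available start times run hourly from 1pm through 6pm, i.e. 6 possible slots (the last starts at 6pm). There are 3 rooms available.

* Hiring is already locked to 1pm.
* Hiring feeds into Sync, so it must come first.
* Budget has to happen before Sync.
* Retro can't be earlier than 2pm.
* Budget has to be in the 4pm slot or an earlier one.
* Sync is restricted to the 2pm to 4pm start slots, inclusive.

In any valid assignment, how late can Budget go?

3pm

Budget's own window allows nothing later than 4pm; downstream work caps Budget at 3pm.
Budget at 3pm is achievable: Sync=4pm; DesignReview=1pm; Hiring=1pm; Budget=3pm; Retro=2pm.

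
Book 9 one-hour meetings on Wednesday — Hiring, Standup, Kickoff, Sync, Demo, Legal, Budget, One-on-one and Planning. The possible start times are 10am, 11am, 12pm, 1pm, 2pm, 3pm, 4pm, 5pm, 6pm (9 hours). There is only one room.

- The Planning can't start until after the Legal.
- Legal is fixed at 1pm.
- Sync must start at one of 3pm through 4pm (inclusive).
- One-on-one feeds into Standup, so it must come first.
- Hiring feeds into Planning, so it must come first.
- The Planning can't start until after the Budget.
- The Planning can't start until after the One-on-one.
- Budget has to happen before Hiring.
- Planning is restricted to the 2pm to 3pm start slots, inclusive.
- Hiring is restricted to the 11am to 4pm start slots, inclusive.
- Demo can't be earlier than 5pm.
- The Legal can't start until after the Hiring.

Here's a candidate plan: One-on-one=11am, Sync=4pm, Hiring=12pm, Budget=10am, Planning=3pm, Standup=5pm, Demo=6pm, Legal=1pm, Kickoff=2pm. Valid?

One-on-one feeds into Standup, so it must come first — holds.
Hiring feeds into Planning, so it must come first — holds.
Planning is restricted to the 2pm to 3pm start slots, inclusive — holds.
The Legal can't start until after the Hiring — holds.
The Planning can't start until after the Legal — holds.
Sync must start at one of 3pm through 4pm (inclusive) — holds.
Budget has to happen before Hiring — holds.
The Planning can't start until after the One-on-one — holds.
There is only one room — holds.
The Planning can't start until after the Budget — holds.
Legal is fixed at 1pm — holds.
Demo can't be earlier than 5pm — holds.
Hiring is restricted to the 11am to 4pm start slots, inclusive — holds.

Yes, all constraints hold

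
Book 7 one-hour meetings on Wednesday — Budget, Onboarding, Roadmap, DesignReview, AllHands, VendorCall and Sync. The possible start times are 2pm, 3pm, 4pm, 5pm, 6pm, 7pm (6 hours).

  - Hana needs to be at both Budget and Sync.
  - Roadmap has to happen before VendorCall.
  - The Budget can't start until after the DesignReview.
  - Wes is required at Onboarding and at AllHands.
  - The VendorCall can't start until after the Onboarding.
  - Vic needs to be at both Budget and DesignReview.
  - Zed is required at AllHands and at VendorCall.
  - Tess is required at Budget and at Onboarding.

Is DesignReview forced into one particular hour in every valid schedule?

No

DesignReview can be 2pm (e.g. Roadmap=2pm, Onboarding=2pm, VendorCall=3pm, Budget=3pm, AllHands=4pm, DesignReview=2pm, Sync=2pm) or 3pm (e.g. Sync -> 2pm, Budget -> 4pm, DesignReview -> 3pm, Roadmap -> 2pm, AllHands -> 4pm, Onboarding -> 2pm, VendorCall -> 3pm).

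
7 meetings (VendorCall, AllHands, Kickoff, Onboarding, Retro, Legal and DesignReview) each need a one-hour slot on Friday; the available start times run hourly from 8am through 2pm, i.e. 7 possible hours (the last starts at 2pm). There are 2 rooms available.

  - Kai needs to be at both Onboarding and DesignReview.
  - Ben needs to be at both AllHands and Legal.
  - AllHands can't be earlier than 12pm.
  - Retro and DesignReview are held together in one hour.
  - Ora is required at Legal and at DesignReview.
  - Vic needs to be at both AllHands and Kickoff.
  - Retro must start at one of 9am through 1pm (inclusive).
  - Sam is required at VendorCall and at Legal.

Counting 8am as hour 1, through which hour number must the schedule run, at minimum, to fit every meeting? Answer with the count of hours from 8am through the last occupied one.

5 hours

With at most 2 per hour and 7 meetings, at least 4 hours are needed.
AllHands can't be placed before 12pm — that is hour 5 counting from 8am — so the schedule must run through at least 5 hours.
5 works (last occupied hour: 12pm): for example Retro -> 9am; Onboarding -> 10am; AllHands -> 12pm; Legal -> 10am; Kickoff -> 8am; DesignReview -> 9am; VendorCall -> 8am.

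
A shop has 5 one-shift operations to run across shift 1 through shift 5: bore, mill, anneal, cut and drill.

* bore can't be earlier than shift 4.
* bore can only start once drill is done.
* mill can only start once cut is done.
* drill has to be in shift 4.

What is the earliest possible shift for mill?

Precedence pushes mill to at least shift 2.
mill at shift 2 is achievable: cut -> shift 1, mill -> shift 2, bore -> shift 5, drill -> shift 4, anneal -> shift 1.

shift 2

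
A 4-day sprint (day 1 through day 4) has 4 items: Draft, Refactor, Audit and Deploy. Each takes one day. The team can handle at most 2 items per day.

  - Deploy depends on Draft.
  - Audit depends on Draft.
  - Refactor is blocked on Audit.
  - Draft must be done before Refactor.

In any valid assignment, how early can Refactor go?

Precedence pushes Refactor to at least day 3.
Refactor at day 3 is achievable: Refactor -> day 3, Draft -> day 1, Deploy -> day 2, Audit -> day 2.

day 3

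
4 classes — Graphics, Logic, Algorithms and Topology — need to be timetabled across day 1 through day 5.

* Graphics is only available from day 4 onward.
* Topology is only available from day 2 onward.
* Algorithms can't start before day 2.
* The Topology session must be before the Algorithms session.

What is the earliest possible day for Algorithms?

Algorithms is available from day 2; precedence pushes Algorithms to at least day 3.
Algorithms at day 3 is achievable: Topology in day 2; Algorithms in day 3; Logic in day 1; Graphics in day 4.

day 3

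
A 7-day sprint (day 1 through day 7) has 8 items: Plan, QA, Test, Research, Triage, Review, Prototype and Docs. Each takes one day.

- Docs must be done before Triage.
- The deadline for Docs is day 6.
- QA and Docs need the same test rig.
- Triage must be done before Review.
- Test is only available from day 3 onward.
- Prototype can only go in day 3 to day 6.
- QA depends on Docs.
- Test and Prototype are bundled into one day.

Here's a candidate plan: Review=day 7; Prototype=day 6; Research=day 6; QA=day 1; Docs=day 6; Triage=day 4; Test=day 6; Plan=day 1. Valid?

Triage must be done before Review — holds.
The deadline for Docs is day 6 — holds.
Docs must be done before Triage — violated.
QA depends on Docs — violated.
Prototype can only go in day 3 to day 6 — holds.
Test is only available from day 3 onward — holds.
Test and Prototype are bundled into one day — holds.
QA and Docs need the same test rig — holds.

Invalid. QA depends on Docs.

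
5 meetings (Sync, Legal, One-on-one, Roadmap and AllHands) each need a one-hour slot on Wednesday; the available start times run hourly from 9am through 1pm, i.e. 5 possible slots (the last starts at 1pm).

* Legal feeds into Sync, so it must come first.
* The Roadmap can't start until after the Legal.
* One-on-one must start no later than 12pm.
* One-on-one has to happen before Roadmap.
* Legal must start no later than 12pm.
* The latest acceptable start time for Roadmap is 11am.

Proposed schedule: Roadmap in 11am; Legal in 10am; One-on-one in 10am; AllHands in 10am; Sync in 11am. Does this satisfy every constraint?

Yes

Legal must start no later than 12pm — holds.
One-on-one must start no later than 12pm — holds.
The latest acceptable start time for Roadmap is 11am — holds.
Legal feeds into Sync, so it must come first — holds.
One-on-one has to happen before Roadmap — holds.
The Roadmap can't start until after the Legal — holds.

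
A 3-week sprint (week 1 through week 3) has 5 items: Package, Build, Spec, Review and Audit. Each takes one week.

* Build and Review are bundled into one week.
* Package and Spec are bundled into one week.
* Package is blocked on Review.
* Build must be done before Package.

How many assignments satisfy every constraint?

Splitting on Package: it can be week 2 (3), week 3 (6). Listing each branch's schedules as (Build, Spec, Review, Audit) by week number:
Package=week 2: (1,2,1,1) (1,2,1,2) (1,2,1,3) — 3.
Package=week 3: (1,3,1,1) (1,3,1,2) (1,3,1,3) (2,3,2,1) (2,3,2,2) (2,3,2,3) — 6.
Summing: 3 + 6 = 9.

9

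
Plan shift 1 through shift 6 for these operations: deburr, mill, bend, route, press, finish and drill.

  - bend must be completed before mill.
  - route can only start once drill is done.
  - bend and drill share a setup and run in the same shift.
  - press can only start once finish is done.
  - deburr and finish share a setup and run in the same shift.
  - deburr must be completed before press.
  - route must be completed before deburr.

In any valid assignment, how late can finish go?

Finish must be in the same shift as deburr, which can't be before shift 3, so finish is at least shift 3; downstream work caps finish at shift 5.
finish at shift 5 is achievable: drill -> shift 1, press -> shift 6, deburr -> shift 5, finish -> shift 5, mill -> shift 2, route -> shift 2, bend -> shift 1.

shift 5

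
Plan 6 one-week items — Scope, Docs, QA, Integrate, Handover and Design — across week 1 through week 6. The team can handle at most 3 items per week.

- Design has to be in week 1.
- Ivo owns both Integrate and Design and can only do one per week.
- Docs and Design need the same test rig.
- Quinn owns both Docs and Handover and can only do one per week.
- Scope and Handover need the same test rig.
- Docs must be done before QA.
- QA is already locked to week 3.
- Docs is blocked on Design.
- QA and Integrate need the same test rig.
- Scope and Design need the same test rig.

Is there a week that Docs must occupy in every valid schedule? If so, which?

week 2

Design is fixed at week 1 and must come before Docs, so Docs is at least week 2.
QA is fixed at week 3 and must come after Docs, so Docs is at most week 2.
So Docs must be week 2.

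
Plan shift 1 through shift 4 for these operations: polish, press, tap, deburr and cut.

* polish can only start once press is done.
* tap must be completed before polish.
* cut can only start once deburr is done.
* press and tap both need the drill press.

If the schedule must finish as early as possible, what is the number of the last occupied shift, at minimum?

shift 3

The precedence chain requires at least 2 distinct shifts.
Could 2 shifts be enough, i.e. nothing placed later than shift 2? No: polish must come after press (at shift 1 or later) → {shift 2}; press must come before polish (at shift 2 or earlier) → {shift 1}; tap must come before polish (at shift 2 or earlier) → {shift 1}; tap can't share with press (shift 1) → nothing is left.
So 2 shifts is not enough.
3 works (last occupied shift: shift 3): for example press in shift 1; tap in shift 2; cut in shift 2; deburr in shift 1; polish in shift 3.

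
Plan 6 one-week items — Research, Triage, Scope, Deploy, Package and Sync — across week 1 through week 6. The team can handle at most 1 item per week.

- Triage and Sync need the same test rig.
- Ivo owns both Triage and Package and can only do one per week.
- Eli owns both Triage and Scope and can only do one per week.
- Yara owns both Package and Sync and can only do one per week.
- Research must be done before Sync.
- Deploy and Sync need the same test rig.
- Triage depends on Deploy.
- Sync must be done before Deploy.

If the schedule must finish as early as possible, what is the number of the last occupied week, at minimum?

6

The precedence chain requires at least 4 distinct weeks.
With at most 1 per week and 6 tasks, at least 6 weeks are needed.
6 works (last occupied week: week 6): for example Package=week 6, Scope=week 5, Sync=week 2, Triage=week 4, Deploy=week 3, Research=week 1.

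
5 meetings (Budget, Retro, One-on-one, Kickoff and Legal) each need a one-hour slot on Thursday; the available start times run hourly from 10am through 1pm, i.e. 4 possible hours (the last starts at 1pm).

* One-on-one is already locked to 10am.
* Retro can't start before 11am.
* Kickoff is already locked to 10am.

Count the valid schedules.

Splitting on Budget: it can be 10am (12), 11am (12), 12pm (12), 1pm (12). Listing each branch's schedules as (Retro, One-on-one, Kickoff, Legal):
Budget=10am: (11am,10am,10am,10am) (11am,10am,10am,11am) (11am,10am,10am,12pm) (11am,10am,10am,1pm) (12pm,10am,10am,10am) (12pm,10am,10am,11am) (12pm,10am,10am,12pm) (12pm,10am,10am,1pm) (1pm,10am,10am,10am) (1pm,10am,10am,11am) (1pm,10am,10am,12pm) (1pm,10am,10am,1pm) — 12.
Budget=11am: (11am,10am,10am,10am) (11am,10am,10am,11am) (11am,10am,10am,12pm) (11am,10am,10am,1pm) (12pm,10am,10am,10am) (12pm,10am,10am,11am) (12pm,10am,10am,12pm) (12pm,10am,10am,1pm) (1pm,10am,10am,10am) (1pm,10am,10am,11am) (1pm,10am,10am,12pm) (1pm,10am,10am,1pm) — 12.
Budget=12pm: (11am,10am,10am,10am) (11am,10am,10am,11am) (11am,10am,10am,12pm) (11am,10am,10am,1pm) (12pm,10am,10am,10am) (12pm,10am,10am,11am) (12pm,10am,10am,12pm) (12pm,10am,10am,1pm) (1pm,10am,10am,10am) (1pm,10am,10am,11am) (1pm,10am,10am,12pm) (1pm,10am,10am,1pm) — 12.
Budget=1pm: (11am,10am,10am,10am) (11am,10am,10am,11am) (11am,10am,10am,12pm) (11am,10am,10am,1pm) (12pm,10am,10am,10am) (12pm,10am,10am,11am) (12pm,10am,10am,12pm) (12pm,10am,10am,1pm) (1pm,10am,10am,10am) (1pm,10am,10am,11am) (1pm,10am,10am,12pm) (1pm,10am,10am,1pm) — 12.
Summing: 12 + 12 + 12 + 12 = 48.

48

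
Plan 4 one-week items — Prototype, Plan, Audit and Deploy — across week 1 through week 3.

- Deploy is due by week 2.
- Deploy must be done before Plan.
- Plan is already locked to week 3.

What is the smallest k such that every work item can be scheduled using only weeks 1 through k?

The precedence chain requires at least 2 distinct weeks.
Plan can't be placed before week 3, so the schedule must run through at least week 3.
3 works (last occupied week: week 3): for example Deploy=week 1, Audit=week 1, Prototype=week 1, Plan=week 3.

3 weeks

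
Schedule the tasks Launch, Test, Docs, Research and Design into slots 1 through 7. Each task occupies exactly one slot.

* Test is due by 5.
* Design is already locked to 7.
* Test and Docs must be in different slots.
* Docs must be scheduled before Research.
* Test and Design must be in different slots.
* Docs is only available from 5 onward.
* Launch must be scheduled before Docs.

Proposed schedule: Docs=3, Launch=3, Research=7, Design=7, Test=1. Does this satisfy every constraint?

No — it violates: Docs is only available from 5 onward

Docs must be scheduled before Research — holds.
Design is already locked to 7 — holds.
Docs is only available from 5 onward — violated.
Test and Docs must be in different slots — holds.
Launch must be scheduled before Docs — violated.
Test and Design must be in different slots — holds.
Test is due by 5 — holds.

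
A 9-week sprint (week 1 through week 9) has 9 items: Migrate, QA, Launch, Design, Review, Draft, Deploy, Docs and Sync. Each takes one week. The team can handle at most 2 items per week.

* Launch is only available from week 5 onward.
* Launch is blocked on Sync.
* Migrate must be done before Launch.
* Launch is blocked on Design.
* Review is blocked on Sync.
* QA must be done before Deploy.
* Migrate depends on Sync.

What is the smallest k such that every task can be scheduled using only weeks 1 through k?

5

The precedence chain requires at least 3 distinct weeks.
With at most 2 per week and 9 tasks, at least 5 weeks are needed.
Launch can't be placed before week 5, so the schedule must run through at least week 5.
5 works (last occupied week: week 5): for example Sync -> week 1, Draft -> week 4, Design -> week 2, Deploy -> week 3, Docs -> week 4, QA -> week 1, Review -> week 3, Migrate -> week 2, Launch -> week 5.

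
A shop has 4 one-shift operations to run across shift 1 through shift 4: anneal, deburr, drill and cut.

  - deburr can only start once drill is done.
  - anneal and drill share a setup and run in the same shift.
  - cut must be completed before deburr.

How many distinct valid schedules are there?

Splitting on anneal: it can be shift 1 (6), shift 2 (5), shift 3 (3). Listing each branch's schedules as (deburr, drill, cut) by shift number:
anneal=shift 1: (2,1,1) (3,1,1) (3,1,2) (4,1,1) (4,1,2) (4,1,3) — 6.
anneal=shift 2: (3,2,1) (3,2,2) (4,2,1) (4,2,2) (4,2,3) — 5.
anneal=shift 3: (4,3,1) (4,3,2) (4,3,3) — 3.
Summing: 6 + 5 + 3 = 14.

14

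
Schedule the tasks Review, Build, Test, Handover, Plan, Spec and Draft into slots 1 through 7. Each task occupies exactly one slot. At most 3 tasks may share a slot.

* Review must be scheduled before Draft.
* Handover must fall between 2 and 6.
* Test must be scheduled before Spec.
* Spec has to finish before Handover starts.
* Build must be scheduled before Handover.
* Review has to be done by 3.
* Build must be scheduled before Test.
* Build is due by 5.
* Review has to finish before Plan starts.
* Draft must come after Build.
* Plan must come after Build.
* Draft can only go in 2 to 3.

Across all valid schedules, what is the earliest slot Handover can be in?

Handover is available from 2; precedence pushes Handover to at least 4; Handover's own window allows nothing later than 6.
Handover at 4 is achievable: Handover=4, Build=1, Review=1, Plan=2, Test=2, Draft=2, Spec=3.

4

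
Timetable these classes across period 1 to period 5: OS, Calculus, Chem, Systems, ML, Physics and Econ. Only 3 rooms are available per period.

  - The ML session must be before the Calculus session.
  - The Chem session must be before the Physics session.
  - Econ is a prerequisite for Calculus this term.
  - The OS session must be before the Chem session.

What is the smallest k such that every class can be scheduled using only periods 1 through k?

The precedence chain requires at least 3 distinct periods.
With at most 3 per period and 7 classes, at least 3 periods are needed.
3 works (last occupied period: period 3): for example Econ in period 1; Calculus in period 2; Physics in period 3; ML in period 1; Chem in period 2; OS in period 1; Systems in period 2.

3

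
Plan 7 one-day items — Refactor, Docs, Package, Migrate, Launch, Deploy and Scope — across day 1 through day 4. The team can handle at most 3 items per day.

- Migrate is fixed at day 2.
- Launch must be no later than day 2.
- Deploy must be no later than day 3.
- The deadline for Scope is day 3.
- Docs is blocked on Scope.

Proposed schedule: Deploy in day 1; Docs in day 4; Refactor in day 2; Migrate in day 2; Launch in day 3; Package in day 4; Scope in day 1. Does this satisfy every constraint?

No. Launch must be no later than day 2 is not satisfied.

Migrate is fixed at day 2 — holds.
Deploy must be no later than day 3 — holds.
The team can handle at most 3 items per day — holds.
The deadline for Scope is day 3 — holds.
Launch must be no later than day 2 — violated.
Docs is blocked on Scope — holds.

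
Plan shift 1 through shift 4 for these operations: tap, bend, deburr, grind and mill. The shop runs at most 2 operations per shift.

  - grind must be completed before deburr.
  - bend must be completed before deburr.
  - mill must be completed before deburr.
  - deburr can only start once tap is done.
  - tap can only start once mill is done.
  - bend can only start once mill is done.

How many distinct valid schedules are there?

Splitting on tap: it can be shift 2 (6), shift 3 (7). Listing each branch's schedules as (bend, deburr, grind, mill) by shift number:
tap=shift 2: (2,3,1,1) (2,4,1,1) (2,4,3,1) (3,4,1,1) (3,4,2,1) (3,4,3,1) — 6.
tap=shift 3: (2,4,1,1) (2,4,2,1) (2,4,3,1) (3,4,1,1) (3,4,1,2) (3,4,2,1) (3,4,2,2) — 7.
Summing: 6 + 7 = 13.

13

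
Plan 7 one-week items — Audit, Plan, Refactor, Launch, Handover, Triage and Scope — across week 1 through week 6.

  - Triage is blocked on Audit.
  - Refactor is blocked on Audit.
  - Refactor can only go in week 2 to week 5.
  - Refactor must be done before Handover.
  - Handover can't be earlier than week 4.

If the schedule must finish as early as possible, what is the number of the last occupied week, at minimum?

The precedence chain requires at least 3 distinct weeks.
Handover can't be placed before week 4, so the schedule must run through at least week 4.
4 works (last occupied week: week 4): for example Scope=week 1, Triage=week 2, Launch=week 1, Refactor=week 2, Plan=week 1, Handover=week 4, Audit=week 1.

week 4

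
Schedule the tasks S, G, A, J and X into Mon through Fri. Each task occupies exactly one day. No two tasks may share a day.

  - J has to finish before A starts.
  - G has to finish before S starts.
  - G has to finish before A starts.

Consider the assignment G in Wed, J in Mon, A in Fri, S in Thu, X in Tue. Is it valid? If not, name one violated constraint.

Valid

G has to finish before A starts — holds.
No two tasks may share a day — holds.
J has to finish before A starts — holds.
G has to finish before S starts — holds.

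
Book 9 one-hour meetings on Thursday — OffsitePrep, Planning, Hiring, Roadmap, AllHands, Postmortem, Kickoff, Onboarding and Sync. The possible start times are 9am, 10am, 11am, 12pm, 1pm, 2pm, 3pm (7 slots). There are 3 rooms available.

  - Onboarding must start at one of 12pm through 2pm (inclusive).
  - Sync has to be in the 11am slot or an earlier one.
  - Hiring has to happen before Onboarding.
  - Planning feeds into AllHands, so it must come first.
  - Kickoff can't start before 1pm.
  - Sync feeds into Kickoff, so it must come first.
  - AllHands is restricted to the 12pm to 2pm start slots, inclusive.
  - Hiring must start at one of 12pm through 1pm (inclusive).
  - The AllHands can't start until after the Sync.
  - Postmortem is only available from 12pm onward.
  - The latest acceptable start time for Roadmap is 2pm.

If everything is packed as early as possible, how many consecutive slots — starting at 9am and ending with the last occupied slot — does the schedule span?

5 slots

The precedence chain requires at least 2 distinct slots.
With at most 3 per slot and 9 meetings, at least 3 slots are needed.
Kickoff can't be placed before 1pm — that is slot 5 counting from 9am — so the schedule must run through at least 5 slots.
5 works (last occupied slot: 1pm): for example Hiring in 12pm, AllHands in 12pm, Postmortem in 12pm, Sync in 9am, Roadmap in 10am, Kickoff in 1pm, Onboarding in 1pm, Planning in 9am, OffsitePrep in 9am.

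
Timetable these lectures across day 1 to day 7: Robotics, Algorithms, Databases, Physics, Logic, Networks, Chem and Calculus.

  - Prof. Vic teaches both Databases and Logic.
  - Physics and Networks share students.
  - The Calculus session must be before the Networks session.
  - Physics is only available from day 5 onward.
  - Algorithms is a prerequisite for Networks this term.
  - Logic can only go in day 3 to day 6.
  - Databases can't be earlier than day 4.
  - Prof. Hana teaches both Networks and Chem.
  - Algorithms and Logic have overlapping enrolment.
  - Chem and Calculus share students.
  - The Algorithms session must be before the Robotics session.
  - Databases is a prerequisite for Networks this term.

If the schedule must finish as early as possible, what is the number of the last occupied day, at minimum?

6

The precedence chain requires at least 2 distinct days.
Physics can't be placed before day 5, so the schedule must run through at least day 5.
Could 5 days be enough, i.e. nothing placed later than day 5? No: Databases's window within 5 days is {day 4, day 5}; Physics's window within 5 days is {day 5}; Networks must come after Databases (at day 4 or later) → {day 5}; Networks can't share with Physics (day 5) → nothing is left.
So 5 days is not enough.
6 works (last occupied day: day 6): for example Databases in day 4, Algorithms in day 1, Physics in day 5, Logic in day 3, Networks in day 6, Robotics in day 2, Chem in day 2, Calculus in day 1.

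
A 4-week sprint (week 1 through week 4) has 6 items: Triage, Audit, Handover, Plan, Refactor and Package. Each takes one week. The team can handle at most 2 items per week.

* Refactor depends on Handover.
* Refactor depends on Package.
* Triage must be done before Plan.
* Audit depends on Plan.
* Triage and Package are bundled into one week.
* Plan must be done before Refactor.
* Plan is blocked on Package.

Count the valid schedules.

10

Splitting on Triage: it can be week 1 (8), week 2 (2). Listing each branch's schedules as (Audit, Handover, Plan, Refactor, Package) by week number:
Triage=week 1: (3,2,2,3,1) (3,2,2,4,1) (3,3,2,4,1) (4,2,2,3,1) (4,2,2,4,1) (4,2,3,4,1) (4,3,2,4,1) (4,3,3,4,1) — 8.
Triage=week 2: (4,1,3,4,2) (4,3,3,4,2) — 2.
Summing: 8 + 2 = 10.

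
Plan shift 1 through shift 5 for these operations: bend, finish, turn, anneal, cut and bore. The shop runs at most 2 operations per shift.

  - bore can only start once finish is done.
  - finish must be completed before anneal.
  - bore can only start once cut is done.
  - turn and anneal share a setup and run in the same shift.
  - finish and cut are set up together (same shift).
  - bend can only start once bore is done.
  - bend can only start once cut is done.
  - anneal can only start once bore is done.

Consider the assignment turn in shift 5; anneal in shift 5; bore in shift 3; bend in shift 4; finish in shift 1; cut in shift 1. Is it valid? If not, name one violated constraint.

Valid

anneal can only start once bore is done — holds.
bore can only start once cut is done — holds.
The shop runs at most 2 operations per shift — holds.
bend can only start once bore is done — holds.
bore can only start once finish is done — holds.
turn and anneal share a setup and run in the same shift — holds.
finish and cut are set up together (same shift) — holds.
bend can only start once cut is done — holds.
finish must be completed before anneal — holds.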